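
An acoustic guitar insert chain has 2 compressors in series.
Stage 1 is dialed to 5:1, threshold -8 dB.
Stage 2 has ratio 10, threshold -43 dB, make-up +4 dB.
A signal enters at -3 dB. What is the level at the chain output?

Stage 1: 5 dB above -8 dB, reduced 5:1 to 1 dB above → -7 dB.
Stage 2: overshoot 36 dB → 36/10 = 3.6 dB → -39.4 dB; +4 dB make-up → -35.4 dB.

-35.4 dB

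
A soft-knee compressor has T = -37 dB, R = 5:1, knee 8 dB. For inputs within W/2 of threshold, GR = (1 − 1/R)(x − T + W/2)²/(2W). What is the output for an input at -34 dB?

-36.45 dB

x − T + W/2 = -34 − (-37) + 4 = 7.
GR = (1 − 1/5) × 7² / 16 = 0.8 × 49 / 16 = 2.45 dB.
Output = -34 − 2.45 = -36.45 dB.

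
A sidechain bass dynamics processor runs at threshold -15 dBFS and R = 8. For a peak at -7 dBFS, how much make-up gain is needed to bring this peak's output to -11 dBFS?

3 dB

The peak compresses to -15 + 8/8 = -14 dBFS.
To reach -11 dBFS requires -11 − (-14) = 3 dB of make-up.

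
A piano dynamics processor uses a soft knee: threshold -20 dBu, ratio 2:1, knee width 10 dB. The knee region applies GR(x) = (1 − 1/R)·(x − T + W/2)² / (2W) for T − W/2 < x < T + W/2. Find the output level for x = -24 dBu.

x − T + W/2 = -24 − (-20) + 5 = 1.
GR = (1 − 1/2) × 1² / 20 = 0.5 × 1 / 20 = 0.025 dB.
Output = -24 − 0.025 = -24.025 dBu.

-24.025 dBu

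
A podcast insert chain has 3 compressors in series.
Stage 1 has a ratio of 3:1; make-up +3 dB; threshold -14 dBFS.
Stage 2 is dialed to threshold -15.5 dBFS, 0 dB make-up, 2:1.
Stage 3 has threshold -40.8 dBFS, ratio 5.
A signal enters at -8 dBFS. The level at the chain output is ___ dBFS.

Stage 1: overshoot 6 dB → 6/3 = 2 dB → -12 dBFS; +3 dB make-up → -9 dBFS.
Stage 2: overshoot 6.5 dB → 6.5/2 = 3.25 dB → -12.25 dBFS.
Stage 3: overshoot 28.55 dB → 28.55/5 = 5.71 dB → -35.09 dBFS.

-35.09 dBFS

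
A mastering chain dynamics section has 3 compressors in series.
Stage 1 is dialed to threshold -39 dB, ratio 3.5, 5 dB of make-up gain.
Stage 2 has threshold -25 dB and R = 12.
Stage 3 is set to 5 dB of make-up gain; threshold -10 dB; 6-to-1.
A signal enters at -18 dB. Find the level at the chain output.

Stage 1: overshoot 21 dB → 21/3.5 = 6 dB → -33 dB; +5 dB make-up → -28 dB.
Stage 2: -28 dB ≤ -25 dB, so stage 2 doesn't engage; output -28 dB.
Stage 3: below threshold (-28 ≤ -10); passes unchanged; make-up brings it to -23 dB.

-23 dB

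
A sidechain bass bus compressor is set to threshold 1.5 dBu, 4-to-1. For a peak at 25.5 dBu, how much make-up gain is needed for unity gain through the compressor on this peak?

The peak compresses to 1.5 + 24/4 = 7.5 dBu.
To reach 25.5 dBu requires 25.5 − 7.5 = 18 dB of make-up.

18 dB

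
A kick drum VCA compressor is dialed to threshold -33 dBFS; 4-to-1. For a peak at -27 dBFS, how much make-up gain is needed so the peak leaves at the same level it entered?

4.5 dB

Without make-up, output = threshold + overshoot/4 = -33 + 1.5 = -31.5 dBFS.
Gap to target: 4.5 dB.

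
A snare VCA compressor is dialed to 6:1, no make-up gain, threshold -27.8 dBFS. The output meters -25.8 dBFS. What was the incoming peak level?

The compressed level sits -25.8 − (-27.8) = 2 dB over threshold.
Input overshoot = R × output overshoot = 12 dB → input = -27.8 + 12 = -15.8 dBFS.

-15.8 dBFS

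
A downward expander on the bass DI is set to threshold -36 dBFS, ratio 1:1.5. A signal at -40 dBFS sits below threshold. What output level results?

Below threshold, a 1:1.5 expander applies gain = (1.5−1)×(T − x) of attenuation.
(1.5−1) × 4 = 2 dB, so output = -40 − 2 = -42 dBFS.

-42 dBFS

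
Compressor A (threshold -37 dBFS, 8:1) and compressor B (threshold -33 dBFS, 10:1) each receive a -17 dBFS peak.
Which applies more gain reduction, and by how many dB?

A: overshoot 20 dB → output overshoot 2.5 dB → GR 17.5 dB.
B: overshoot 16 dB → output overshoot 1.6 dB → GR 14.4 dB.
A applies 3.1 dB more gain reduction.

A, by 3.1 dB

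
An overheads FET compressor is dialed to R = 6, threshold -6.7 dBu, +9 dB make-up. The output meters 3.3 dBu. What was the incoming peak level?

-0.7 dBu

Stripping the +9 dB make-up gives -5.7 dBu at the gain stage.
The compressed level sits -5.7 − (-6.7) = 1 dB over threshold.
Before 6:1 compression the overshoot was 1 × 6 = 6 dB, so input = -6.7 + 6 = -0.7 dBu.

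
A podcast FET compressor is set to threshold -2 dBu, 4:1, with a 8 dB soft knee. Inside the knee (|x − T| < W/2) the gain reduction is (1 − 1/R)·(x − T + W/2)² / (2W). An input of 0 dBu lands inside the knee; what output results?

x − T + W/2 = 0 − (-2) + 4 = 6.
GR = (1 − 1/4) × 6² / 16 = 0.75 × 36 / 16 = 1.6875 dB.
Output = 0 − 1.6875 = -1.6875 dBu.

-1.6875 dBu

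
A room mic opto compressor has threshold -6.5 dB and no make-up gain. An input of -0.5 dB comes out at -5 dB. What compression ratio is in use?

Input overshoot = -0.5 − (-6.5) = 6 dB; output overshoot = -5 − (-6.5) = 1.5 dB.
Ratio = 6 / 1.5 = 4.

4:1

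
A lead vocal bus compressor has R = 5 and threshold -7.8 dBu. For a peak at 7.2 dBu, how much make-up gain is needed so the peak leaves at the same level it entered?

12 dB

Overshoot 15 dB → 15/5 = 3 dB after compression, so the compressed level is -7.8 + 3 = -4.8 dBu.
Make-up = target − compressed = 7.2 − (-4.8) = 12 dB.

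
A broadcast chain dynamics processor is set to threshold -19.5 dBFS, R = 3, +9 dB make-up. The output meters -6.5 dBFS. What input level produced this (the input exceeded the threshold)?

-7.5 dBFS

Before make-up, the level was -6.5 − 9 = -15.5 dBFS.
Post-compression overshoot = -15.5 − (-19.5) = 4 dB.
Input overshoot = R × output overshoot = 12 dB → input = -19.5 + 12 = -7.5 dBFS.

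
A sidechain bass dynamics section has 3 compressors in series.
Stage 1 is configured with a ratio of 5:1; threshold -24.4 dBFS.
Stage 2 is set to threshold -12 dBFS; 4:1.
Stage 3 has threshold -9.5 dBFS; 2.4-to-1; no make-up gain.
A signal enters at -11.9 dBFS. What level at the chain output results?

-21.9 dBFS

Stage 1: overshoot 12.5 dB → 12.5/5 = 2.5 dB → -21.9 dBFS.
Stage 2: -21.9 dBFS is at or below the -12 dBFS threshold — no compression; output -21.9 dBFS.
Stage 3: -21.9 dBFS ≤ -9.5 dBFS, so stage 3 doesn't engage; output -21.9 dBFS.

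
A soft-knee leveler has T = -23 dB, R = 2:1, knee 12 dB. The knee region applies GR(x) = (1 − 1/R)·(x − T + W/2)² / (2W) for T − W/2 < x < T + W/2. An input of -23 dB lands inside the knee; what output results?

-23.75 dB

x − T + W/2 = -23 − (-23) + 6 = 6.
GR = (1 − 1/2) × 6² / 24 = 0.5 × 36 / 24 = 0.75 dB.
Output = -23 − 0.75 = -23.75 dB.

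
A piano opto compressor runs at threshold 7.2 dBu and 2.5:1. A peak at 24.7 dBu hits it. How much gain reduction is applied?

Overshoot = 24.7 − 7.2 = 17.5 dB.
After 2.5:1 compression the overshoot becomes 17.5/2.5 = 7 dB.
Gain reduction = 17.5 − 7 = 10.5 dB.

10.5 dB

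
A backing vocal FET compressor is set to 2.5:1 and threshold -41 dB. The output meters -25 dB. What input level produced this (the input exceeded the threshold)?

-1 dB

Post-compression overshoot = -25 − (-41) = 16 dB.
Before 2.5:1 compression the overshoot was 16 × 2.5 = 40 dB, so input = -41 + 40 = -1 dB.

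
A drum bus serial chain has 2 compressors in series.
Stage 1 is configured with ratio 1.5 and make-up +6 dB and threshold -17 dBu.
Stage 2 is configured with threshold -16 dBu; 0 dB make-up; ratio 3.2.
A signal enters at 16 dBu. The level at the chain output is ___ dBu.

-7.5625 dBu

Stage 1: 16 dBu is 33 dB over -17 dBu; at 1.5:1 that becomes 22 dB over, giving 5 dBu; +6 dB make-up → 11 dBu.
Stage 2: overshoot 27 dB → 27/3.2 = 8.4375 dB → -7.5625 dBu.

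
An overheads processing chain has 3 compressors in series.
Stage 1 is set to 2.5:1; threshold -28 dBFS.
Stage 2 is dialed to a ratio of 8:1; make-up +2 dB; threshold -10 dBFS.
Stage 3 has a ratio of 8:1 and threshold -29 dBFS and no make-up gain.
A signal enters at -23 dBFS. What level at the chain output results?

Stage 1: -23 dBFS is 5 dB over -28 dBFS; at 2.5:1 that becomes 2 dB over, giving -26 dBFS.
Stage 2: -26 dBFS is at or below the -10 dBFS threshold — no compression; make-up brings it to -24 dBFS.
Stage 3: -24 dBFS is 5 dB over -29 dBFS; at 8:1 that becomes 0.625 dB over, giving -28.375 dBFS.

-28.375 dBFS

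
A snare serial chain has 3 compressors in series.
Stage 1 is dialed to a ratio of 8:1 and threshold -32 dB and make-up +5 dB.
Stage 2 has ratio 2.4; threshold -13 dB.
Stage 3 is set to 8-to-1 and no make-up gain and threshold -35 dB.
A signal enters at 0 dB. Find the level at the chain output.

-33.5 dB

Stage 1: 0 dB is 32 dB over -32 dB; at 8:1 that becomes 4 dB over, giving -28 dB; +5 dB make-up → -23 dB.
Stage 2: -23 dB ≤ -13 dB, so stage 2 doesn't engage; output -23 dB.
Stage 3: -23 dB is 12 dB over -35 dB; at 8:1 that becomes 1.5 dB over, giving -33.5 dB.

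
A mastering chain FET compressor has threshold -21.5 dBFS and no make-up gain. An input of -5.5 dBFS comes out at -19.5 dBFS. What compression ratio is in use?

8:1

Input overshoot = -5.5 − (-21.5) = 16 dB; output overshoot = -19.5 − (-21.5) = 2 dB.
Ratio = 16 / 2 = 8.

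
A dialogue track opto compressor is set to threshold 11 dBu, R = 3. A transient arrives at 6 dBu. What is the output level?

6 dBu is 5 dB below the 11 dBu threshold, so no gain reduction is applied.
Output = input = 6 dBu.

6 dBu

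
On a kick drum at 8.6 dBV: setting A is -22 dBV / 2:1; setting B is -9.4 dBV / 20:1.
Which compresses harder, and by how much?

A: GR = 30.6 − 30.6/2 = 15.3 dB.
B: GR = 18 − 18/20 = 17.1 dB.
B applies 1.8 dB more gain reduction.

B, by 1.8 dB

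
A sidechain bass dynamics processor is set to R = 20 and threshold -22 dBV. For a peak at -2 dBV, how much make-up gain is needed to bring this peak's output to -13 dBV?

8 dB

The peak compresses to -22 + 20/20 = -21 dBV.
To reach -13 dBV requires -13 − (-21) = 8 dB of make-up.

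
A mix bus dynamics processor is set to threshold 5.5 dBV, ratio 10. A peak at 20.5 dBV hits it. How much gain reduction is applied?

20.5 dBV exceeds the threshold by 15 dB.
After 10:1 compression the overshoot becomes 15/10 = 1.5 dB.
Gain reduction = 15 − 1.5 = 13.5 dB.

13.5 dB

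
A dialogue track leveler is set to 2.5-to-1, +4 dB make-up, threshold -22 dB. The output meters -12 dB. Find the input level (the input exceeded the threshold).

-7 dB

Before make-up, the level was -12 − 4 = -16 dB.
That's 6 dB above the -22 dB threshold.
Before 2.5:1 compression the overshoot was 6 × 2.5 = 15 dB, so input = -22 + 15 = -7 dB.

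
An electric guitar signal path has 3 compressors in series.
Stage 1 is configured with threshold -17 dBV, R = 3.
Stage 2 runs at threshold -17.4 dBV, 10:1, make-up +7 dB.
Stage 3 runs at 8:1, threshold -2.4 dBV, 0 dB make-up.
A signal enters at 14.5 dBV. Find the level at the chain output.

-9.31 dBV

Stage 1: 14.5 dBV is 31.5 dB over -17 dBV; at 3:1 that becomes 10.5 dB over, giving -6.5 dBV.
Stage 2: 10.9 dB above -17.4 dBV, reduced 10:1 to 1.09 dB above → -16.31 dBV; +7 dB make-up → -9.31 dBV.
Stage 3: -9.31 dBV ≤ -2.4 dBV, so stage 3 doesn't engage; output -9.31 dBV.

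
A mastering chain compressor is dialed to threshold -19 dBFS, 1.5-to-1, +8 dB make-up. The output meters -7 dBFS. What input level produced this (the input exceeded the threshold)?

Remove make-up: -7 − 8 = -15 dBFS.
That's 4 dB above the -19 dBFS threshold.
Before 1.5:1 compression the overshoot was 4 × 1.5 = 6 dB, so input = -19 + 6 = -13 dBFS.

-13 dBFS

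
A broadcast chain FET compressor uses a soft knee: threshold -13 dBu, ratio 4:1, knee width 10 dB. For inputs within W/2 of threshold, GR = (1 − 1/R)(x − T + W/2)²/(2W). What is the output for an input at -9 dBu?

-12.0375 dBu

x − T + W/2 = -9 − (-13) + 5 = 9.
GR = (1 − 1/4) × 9² / 20 = 0.75 × 81 / 20 = 3.0375 dB.
Output = -9 − 3.0375 = -12.0375 dBu.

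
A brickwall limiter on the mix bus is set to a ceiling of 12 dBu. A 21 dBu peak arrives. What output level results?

At ∞:1, everything above 12 dBu is held at the ceiling.

12 dBu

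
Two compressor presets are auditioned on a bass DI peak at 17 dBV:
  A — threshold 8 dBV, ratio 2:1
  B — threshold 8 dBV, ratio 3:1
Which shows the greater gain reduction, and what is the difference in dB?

A: overshoot 9 dB → output overshoot 4.5 dB → GR 4.5 dB.
B: overshoot 9 dB → output overshoot 3 dB → GR 6 dB.
B reduces 1.5 dB more.

B, by 1.5 dB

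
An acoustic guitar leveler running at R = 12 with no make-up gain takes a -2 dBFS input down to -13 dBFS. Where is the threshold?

Input is 12 dB above T (since output overshoot × R = input overshoot: (-13 − T)·12 = -2 − T gives T = -14 dBFS).
Check: -14 + (-2 − (-14))/12 = -14 + 1 = -13 dBFS. ✓

-14 dBFS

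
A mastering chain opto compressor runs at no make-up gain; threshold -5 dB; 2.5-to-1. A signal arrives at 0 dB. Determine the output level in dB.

-3 dB

The input is 5 dB above the -5 dB threshold.
At 2.5:1 the overshoot is divided by 2.5, leaving 2 dB above threshold.
That puts the output at -3 dB.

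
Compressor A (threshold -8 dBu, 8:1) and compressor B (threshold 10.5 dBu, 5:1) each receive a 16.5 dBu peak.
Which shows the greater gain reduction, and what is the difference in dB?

A: 24.5 dB over, compressed to 3.0625 dB over, so 21.4375 dB of GR.
B: 6 dB over, compressed to 1.2 dB over, so 4.8 dB of GR.
Difference: 16.6375 dB in favour of A.

A, by 16.6375 dB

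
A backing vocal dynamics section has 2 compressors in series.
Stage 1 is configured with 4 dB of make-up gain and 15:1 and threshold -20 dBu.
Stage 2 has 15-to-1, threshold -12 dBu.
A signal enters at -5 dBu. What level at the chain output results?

-15 dBu

Stage 1: overshoot 15 dB → 15/15 = 1 dB → -19 dBu; +4 dB make-up → -15 dBu.
Stage 2: below threshold (-15 ≤ -12); passes unchanged; output -15 dBu.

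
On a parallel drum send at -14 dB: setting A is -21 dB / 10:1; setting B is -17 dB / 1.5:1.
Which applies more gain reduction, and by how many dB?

A: 7 dB over, compressed to 0.7 dB over, so 6.3 dB of GR.
B: 3 dB over, compressed to 2 dB over, so 1 dB of GR.
A reduces 5.3 dB more.

A, by 5.3 dB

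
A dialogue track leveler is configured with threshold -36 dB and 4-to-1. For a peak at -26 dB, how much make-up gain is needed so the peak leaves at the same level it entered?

The peak compresses to -36 + 10/4 = -33.5 dB.
To reach -26 dB requires -26 − (-33.5) = 7.5 dB of make-up.

7.5 dB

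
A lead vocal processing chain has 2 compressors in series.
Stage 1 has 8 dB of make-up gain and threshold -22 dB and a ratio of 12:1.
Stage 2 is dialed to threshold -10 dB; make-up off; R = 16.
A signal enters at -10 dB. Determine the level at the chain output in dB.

Stage 1: 12 dB above -22 dB, reduced 12:1 to 1 dB above → -21 dB; +8 dB make-up → -13 dB.
Stage 2: below threshold (-13 ≤ -10); passes unchanged; output -13 dB.

-13 dB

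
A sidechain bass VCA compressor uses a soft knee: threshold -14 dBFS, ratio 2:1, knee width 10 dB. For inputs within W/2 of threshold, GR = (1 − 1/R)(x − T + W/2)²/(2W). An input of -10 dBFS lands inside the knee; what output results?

-12.025 dBFS

x − T + W/2 = -10 − (-14) + 5 = 9.
GR = (1 − 1/2) × 9² / 20 = 0.5 × 81 / 20 = 2.025 dB.
Output = -10 − 2.025 = -12.025 dBFS.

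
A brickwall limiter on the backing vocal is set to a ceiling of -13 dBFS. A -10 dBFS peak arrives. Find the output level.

The limiter clamps the peak to its -13 dBFS ceiling.

-13 dBFS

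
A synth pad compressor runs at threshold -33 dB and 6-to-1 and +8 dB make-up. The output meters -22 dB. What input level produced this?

-15 dB

Stripping the +8 dB make-up gives -30 dB at the gain stage.
That's 3 dB above the -33 dB threshold.
Undo the ratio: input overshoot = 3 × 6 = 18 dB, giving input = -15 dB.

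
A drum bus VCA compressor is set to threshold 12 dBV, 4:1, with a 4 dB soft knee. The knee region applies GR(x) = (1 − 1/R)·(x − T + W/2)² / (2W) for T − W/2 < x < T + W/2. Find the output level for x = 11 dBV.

x − T + W/2 = 11 − 12 + 2 = 1.
GR = (1 − 1/4) × 1² / 8 = 0.75 × 1 / 8 = 0.09375 dB.
Output = 11 − 0.09375 = 10.90625 dBV.

10.90625 dBV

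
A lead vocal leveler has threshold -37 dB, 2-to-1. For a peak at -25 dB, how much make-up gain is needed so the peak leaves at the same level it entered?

6 dB

Without make-up, output = threshold + overshoot/2 = -37 + 6 = -31 dB.
Gap to target: 6 dB.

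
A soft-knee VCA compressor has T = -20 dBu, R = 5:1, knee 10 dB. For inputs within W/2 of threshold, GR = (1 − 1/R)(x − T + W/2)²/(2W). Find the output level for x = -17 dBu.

-19.56 dBu

x − T + W/2 = -17 − (-20) + 5 = 8.
GR = (1 − 1/5) × 8² / 20 = 0.8 × 64 / 20 = 2.56 dB.
Output = -17 − 2.56 = -19.56 dBu.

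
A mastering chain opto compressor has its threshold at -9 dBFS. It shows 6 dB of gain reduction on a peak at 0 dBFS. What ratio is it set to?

3:1

Input overshoot = 0 − (-9) = 9 dB.
Output overshoot = 9 − 6 = 3 dB.
Ratio = input overshoot / output overshoot = 9 / 3 = 3.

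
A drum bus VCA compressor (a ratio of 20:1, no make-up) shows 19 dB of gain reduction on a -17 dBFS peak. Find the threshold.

Input is 20 dB above T (since output overshoot × R = input overshoot: (-36 − T)·20 = -17 − T gives T = -37 dBFS).
Check: -37 + (-17 − (-37))/20 = -37 + 1 = -36 dBFS. ✓

-37 dBFS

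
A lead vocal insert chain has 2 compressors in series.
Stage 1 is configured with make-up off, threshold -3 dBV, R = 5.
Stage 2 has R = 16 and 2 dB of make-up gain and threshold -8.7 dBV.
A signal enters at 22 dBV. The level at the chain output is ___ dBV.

-6.03125 dBV

Stage 1: overshoot 25 dB → 25/5 = 5 dB → 2 dBV.
Stage 2: overshoot 10.7 dB → 10.7/16 = 0.66875 dB → -8.03125 dBV; +2 dB make-up → -6.03125 dBV.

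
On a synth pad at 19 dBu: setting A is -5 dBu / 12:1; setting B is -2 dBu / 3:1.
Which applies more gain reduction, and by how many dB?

A: 24 dB over, compressed to 2 dB over, so 22 dB of GR.
B: 21 dB over, compressed to 7 dB over, so 14 dB of GR.
A reduces 8 dB more.

A, by 8 dB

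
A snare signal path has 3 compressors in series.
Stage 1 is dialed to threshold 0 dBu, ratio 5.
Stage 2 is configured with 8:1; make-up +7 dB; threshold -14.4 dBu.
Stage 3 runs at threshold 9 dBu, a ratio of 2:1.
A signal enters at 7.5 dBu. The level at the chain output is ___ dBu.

Stage 1: overshoot 7.5 dB → 7.5/5 = 1.5 dB → 1.5 dBu.
Stage 2: overshoot 15.9 dB → 15.9/8 = 1.9875 dB → -12.4125 dBu; +7 dB make-up → -5.4125 dBu.
Stage 3: -5.4125 dBu ≤ 9 dBu, so stage 3 doesn't engage; output -5.4125 dBu.

-5.4125 dBu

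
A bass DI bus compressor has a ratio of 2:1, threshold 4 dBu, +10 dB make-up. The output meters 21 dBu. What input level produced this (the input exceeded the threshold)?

18 dBu

Stripping the +10 dB make-up gives 11 dBu at the gain stage.
The compressed level sits 11 − 4 = 7 dB over threshold.
Before 2:1 compression the overshoot was 7 × 2 = 14 dB, so input = 4 + 14 = 18 dBu.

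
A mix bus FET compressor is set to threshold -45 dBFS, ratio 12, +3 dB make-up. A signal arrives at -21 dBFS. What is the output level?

-40 dBFS

-21 dBFS sits 24 dB over threshold.
The 24 dB excess becomes 2 dB after 12:1 reduction.
That puts the output at -43 dBFS; make-up adds 3 dB, giving -40 dBFS.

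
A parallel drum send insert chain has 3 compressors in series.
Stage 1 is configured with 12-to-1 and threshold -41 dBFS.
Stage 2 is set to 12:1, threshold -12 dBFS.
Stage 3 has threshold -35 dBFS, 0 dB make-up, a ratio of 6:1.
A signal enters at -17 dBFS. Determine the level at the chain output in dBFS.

Stage 1: -17 dBFS is 24 dB over -41 dBFS; at 12:1 that becomes 2 dB over, giving -39 dBFS.
Stage 2: below threshold (-39 ≤ -12); passes unchanged; output -39 dBFS.
Stage 3: below threshold (-39 ≤ -35); passes unchanged; output -39 dBFS.

-39 dBFS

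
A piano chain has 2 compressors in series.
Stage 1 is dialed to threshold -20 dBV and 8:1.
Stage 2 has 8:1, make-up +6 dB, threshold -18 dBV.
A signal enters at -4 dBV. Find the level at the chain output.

-12 dBV

Stage 1: overshoot 16 dB → 16/8 = 2 dB → -18 dBV.
Stage 2: -18 dBV is at or below the -18 dBV threshold — no compression; make-up brings it to -12 dBV.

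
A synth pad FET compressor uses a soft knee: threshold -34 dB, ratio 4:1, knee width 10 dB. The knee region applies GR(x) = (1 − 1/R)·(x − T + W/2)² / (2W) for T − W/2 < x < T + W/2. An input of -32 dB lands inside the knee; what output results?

-33.8375 dB

x − T + W/2 = -32 − (-34) + 5 = 7.
GR = (1 − 1/4) × 7² / 20 = 0.75 × 49 / 20 = 1.8375 dB.
Output = -32 − 1.8375 = -33.8375 dB.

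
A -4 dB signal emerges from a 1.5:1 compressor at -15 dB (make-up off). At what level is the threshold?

-37 dB

Input is 33 dB above T (since output overshoot × R = input overshoot: (-15 − T)·1.5 = -4 − T gives T = -37 dB).
Check: -37 + (-4 − (-37))/1.5 = -37 + 22 = -15 dB. ✓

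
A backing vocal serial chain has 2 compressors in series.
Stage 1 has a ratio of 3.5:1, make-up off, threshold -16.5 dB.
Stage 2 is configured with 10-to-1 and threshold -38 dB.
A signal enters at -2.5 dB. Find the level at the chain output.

Stage 1: overshoot 14 dB → 14/3.5 = 4 dB → -12.5 dB.
Stage 2: 25.5 dB above -38 dB, reduced 10:1 to 2.55 dB above → -35.45 dB.

-35.45 dB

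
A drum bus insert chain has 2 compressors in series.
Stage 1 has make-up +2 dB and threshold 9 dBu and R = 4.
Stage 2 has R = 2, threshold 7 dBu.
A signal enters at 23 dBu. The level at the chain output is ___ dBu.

Stage 1: overshoot 14 dB → 14/4 = 3.5 dB → 12.5 dBu; +2 dB make-up → 14.5 dBu.
Stage 2: 7.5 dB above 7 dBu, reduced 2:1 to 3.75 dB above → 10.75 dBu.

10.75 dBu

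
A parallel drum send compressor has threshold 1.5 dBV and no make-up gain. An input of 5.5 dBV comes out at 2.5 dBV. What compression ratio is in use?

Input overshoot = 5.5 − 1.5 = 4 dB; output overshoot = 2.5 − 1.5 = 1 dB.
Ratio = 4 / 1 = 4.

4:1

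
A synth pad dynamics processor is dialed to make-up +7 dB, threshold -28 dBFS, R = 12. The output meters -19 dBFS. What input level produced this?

-4 dBFS

Remove make-up: -19 − 7 = -26 dBFS.
Post-compression overshoot = -26 − (-28) = 2 dB.
Input overshoot = R × output overshoot = 24 dB → input = -28 + 24 = -4 dBFS.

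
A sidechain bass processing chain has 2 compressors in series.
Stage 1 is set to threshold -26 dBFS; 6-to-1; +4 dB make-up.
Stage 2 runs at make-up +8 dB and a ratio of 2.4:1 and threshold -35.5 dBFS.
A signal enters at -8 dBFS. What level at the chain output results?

-20.625 dBFS

Stage 1: overshoot 18 dB → 18/6 = 3 dB → -23 dBFS; +4 dB make-up → -19 dBFS.
Stage 2: 16.5 dB above -35.5 dBFS, reduced 2.4:1 to 6.875 dB above → -28.625 dBFS; +8 dB make-up → -20.625 dBFS.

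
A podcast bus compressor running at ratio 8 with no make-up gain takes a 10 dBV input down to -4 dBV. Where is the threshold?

-6 dBV

Gain reduction = 10 − (-4) = 14 dB; output overshoot = GR / (R − 1) = 14 / 7 = 2 dB.
Threshold = output − output overshoot = -4 − 2 = -6 dBV.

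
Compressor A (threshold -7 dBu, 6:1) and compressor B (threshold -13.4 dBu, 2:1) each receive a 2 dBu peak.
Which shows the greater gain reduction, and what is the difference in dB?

A: GR = 9 − 9/6 = 7.5 dB.
B: GR = 15.4 − 15.4/2 = 7.7 dB.
B applies 0.2 dB more gain reduction.

B, by 0.2 dB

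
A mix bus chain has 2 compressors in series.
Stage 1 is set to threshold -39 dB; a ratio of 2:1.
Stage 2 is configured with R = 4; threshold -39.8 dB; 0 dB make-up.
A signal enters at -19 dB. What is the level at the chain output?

-37.1 dB

Stage 1: overshoot 20 dB → 20/2 = 10 dB → -29 dB.
Stage 2: overshoot 10.8 dB → 10.8/4 = 2.7 dB → -37.1 dB.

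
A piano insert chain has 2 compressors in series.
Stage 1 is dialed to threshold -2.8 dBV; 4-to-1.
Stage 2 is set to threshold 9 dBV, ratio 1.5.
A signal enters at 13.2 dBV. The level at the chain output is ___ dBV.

Stage 1: 16 dB above -2.8 dBV, reduced 4:1 to 4 dB above → 1.2 dBV.
Stage 2: below threshold (1.2 ≤ 9); passes unchanged; output 1.2 dBV.

1.2 dBV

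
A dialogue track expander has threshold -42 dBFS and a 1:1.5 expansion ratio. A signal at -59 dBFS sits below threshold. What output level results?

-67.5 dBFS

Below threshold, a 1:1.5 expander applies gain = (1.5−1)×(T − x) of attenuation.
(1.5−1) × 17 = 8.5 dB, so output = -59 − 8.5 = -67.5 dBFS.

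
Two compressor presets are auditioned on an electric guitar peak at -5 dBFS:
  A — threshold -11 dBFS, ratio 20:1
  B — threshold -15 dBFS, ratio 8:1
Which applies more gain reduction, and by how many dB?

A: overshoot 6 dB → output overshoot 0.3 dB → GR 5.7 dB.
B: overshoot 10 dB → output overshoot 1.25 dB → GR 8.75 dB.
Difference: 3.05 dB in favour of B.

B, by 3.05 dB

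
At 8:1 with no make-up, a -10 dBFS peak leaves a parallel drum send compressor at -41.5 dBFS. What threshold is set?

Input is 36 dB above T (since output overshoot × R = input overshoot: (-41.5 − T)·8 = -10 − T gives T = -46 dBFS).
Check: -46 + (-10 − (-46))/8 = -46 + 4.5 = -41.5 dBFS. ✓

-46 dBFS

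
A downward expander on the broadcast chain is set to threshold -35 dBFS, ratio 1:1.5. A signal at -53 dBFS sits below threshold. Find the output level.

Below threshold, a 1:1.5 expander applies gain = (1.5−1)×(T − x) of attenuation.
(1.5−1) × 18 = 9 dB, so output = -53 − 9 = -62 dBFS.

-62 dBFS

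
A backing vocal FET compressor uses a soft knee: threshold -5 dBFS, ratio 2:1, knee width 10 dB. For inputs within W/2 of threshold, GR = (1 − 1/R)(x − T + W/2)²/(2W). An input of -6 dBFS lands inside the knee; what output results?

-6.4 dBFS

x − T + W/2 = -6 − (-5) + 5 = 4.
GR = (1 − 1/2) × 4² / 20 = 0.5 × 16 / 20 = 0.4 dB.
Output = -6 − 0.4 = -6.4 dBFS.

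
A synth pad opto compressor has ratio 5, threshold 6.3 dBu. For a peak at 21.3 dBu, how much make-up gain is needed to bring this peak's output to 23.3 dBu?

The peak compresses to 6.3 + 15/5 = 9.3 dBu.
To reach 23.3 dBu requires 23.3 − 9.3 = 14 dB of make-up.

14 dB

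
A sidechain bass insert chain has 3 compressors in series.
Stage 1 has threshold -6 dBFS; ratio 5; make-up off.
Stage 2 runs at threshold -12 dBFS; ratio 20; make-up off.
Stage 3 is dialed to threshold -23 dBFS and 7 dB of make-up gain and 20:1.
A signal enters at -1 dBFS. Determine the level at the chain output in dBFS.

-15.4325 dBFS

Stage 1: overshoot 5 dB → 5/5 = 1 dB → -5 dBFS.
Stage 2: overshoot 7 dB → 7/20 = 0.35 dB → -11.65 dBFS.
Stage 3: 11.35 dB above -23 dBFS, reduced 20:1 to 0.5675 dB above → -22.4325 dBFS; +7 dB make-up → -15.4325 dBFS.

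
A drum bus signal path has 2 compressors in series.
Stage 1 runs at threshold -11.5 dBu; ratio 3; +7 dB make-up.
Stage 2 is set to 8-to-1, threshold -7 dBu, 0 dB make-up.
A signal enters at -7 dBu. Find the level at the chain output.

-6.5 dBu

Stage 1: overshoot 4.5 dB → 4.5/3 = 1.5 dB → -10 dBu; +7 dB make-up → -3 dBu.
Stage 2: overshoot 4 dB → 4/8 = 0.5 dB → -6.5 dBu.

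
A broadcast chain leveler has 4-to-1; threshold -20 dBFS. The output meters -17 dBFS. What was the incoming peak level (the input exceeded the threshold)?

-8 dBFS

That's 3 dB above the -20 dBFS threshold.
Input overshoot = R × output overshoot = 12 dB → input = -20 + 12 = -8 dBFS.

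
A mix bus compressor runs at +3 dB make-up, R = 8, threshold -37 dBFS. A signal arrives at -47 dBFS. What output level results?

-47 dBFS is 10 dB below the -37 dBFS threshold, so no gain reduction is applied.
Make-up gain adds 3 dB: -47 + 3 = -44 dBFS.

-44 dBFS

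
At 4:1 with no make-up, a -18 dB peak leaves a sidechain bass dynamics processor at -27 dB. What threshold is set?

Input is 12 dB above T (since output overshoot × R = input overshoot: (-27 − T)·4 = -18 − T gives T = -30 dB).
Check: -30 + (-18 − (-30))/4 = -30 + 3 = -27 dB. ✓

-30 dB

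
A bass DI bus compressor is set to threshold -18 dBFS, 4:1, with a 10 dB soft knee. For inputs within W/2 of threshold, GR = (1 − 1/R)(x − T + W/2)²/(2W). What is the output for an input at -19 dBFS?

x − T + W/2 = -19 − (-18) + 5 = 4.
GR = (1 − 1/4) × 4² / 20 = 0.75 × 16 / 20 = 0.6 dB.
Output = -19 − 0.6 = -19.6 dBFS.

-19.6 dBFS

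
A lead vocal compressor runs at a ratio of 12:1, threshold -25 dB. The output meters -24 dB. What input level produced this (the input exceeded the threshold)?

The compressed level sits -24 − (-25) = 1 dB over threshold.
Input overshoot = R × output overshoot = 12 dB → input = -25 + 12 = -13 dB.

-13 dB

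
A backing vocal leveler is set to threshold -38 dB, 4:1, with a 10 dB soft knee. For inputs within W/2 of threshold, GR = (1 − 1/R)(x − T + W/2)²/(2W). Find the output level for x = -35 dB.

x − T + W/2 = -35 − (-38) + 5 = 8.
GR = (1 − 1/4) × 8² / 20 = 0.75 × 64 / 20 = 2.4 dB.
Output = -35 − 2.4 = -37.4 dB.

-37.4 dB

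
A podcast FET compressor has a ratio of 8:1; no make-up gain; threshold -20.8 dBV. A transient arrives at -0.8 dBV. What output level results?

-18.3 dBV

The input is 20 dB above the -20.8 dBV threshold.
8:1 compression reduces that to 20/8 = 2.5 dB over.
Output = -20.8 + 2.5 = -18.3 dBV.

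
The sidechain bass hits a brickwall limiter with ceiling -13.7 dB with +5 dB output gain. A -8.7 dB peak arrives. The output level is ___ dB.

A brickwall limiter is an ∞:1 compressor: any input above the ceiling is clamped to -13.7 dB.
Output gain then adds 5 dB: -13.7 + 5 = -8.7 dB.

-8.7 dB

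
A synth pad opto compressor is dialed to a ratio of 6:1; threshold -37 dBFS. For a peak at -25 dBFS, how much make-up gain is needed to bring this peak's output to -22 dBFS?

13 dB

Overshoot 12 dB → 12/6 = 2 dB after compression, so the compressed level is -37 + 2 = -35 dBFS.
Make-up = target − compressed = -22 − (-35) = 13 dB.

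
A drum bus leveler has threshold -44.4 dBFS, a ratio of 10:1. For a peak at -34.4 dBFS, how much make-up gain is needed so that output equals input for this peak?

9 dB

Without make-up, output = threshold + overshoot/10 = -44.4 + 1 = -43.4 dBFS.
Gap to target: 9 dB.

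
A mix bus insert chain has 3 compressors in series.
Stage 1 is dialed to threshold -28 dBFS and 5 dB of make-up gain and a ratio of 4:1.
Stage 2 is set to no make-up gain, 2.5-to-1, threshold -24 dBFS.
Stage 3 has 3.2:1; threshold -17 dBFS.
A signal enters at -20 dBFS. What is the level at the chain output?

-22.8 dBFS

Stage 1: overshoot 8 dB → 8/4 = 2 dB → -26 dBFS; +5 dB make-up → -21 dBFS.
Stage 2: 3 dB above -24 dBFS, reduced 2.5:1 to 1.2 dB above → -22.8 dBFS.
Stage 3: below threshold (-22.8 ≤ -17); passes unchanged; output -22.8 dBFS.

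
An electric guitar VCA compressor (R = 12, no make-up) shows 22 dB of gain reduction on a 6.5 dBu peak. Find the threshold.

-17.5 dBu

Gain reduction = 6.5 − (-15.5) = 22 dB; output overshoot = GR / (R − 1) = 22 / 11 = 2 dB.
Threshold = output − output overshoot = -15.5 − 2 = -17.5 dBu.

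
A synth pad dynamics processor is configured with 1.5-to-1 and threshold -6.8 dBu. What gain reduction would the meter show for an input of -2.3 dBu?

1.5 dB

Overshoot = -2.3 − (-6.8) = 4.5 dB.
After 1.5:1 compression the overshoot becomes 4.5/1.5 = 3 dB.
So the signal is attenuated by 4.5 − 3 = 1.5 dB.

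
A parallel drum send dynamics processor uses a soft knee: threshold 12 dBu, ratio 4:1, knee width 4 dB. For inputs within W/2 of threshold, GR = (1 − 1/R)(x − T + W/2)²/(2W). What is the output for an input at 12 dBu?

11.625 dBu

x − T + W/2 = 12 − 12 + 2 = 2.
GR = (1 − 1/4) × 2² / 8 = 0.75 × 4 / 8 = 0.375 dB.
Output = 12 − 0.375 = 11.625 dBu.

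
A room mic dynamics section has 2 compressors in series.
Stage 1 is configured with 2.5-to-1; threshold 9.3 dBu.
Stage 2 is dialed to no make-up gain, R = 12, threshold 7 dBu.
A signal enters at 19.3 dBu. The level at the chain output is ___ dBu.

7.525 dBu

Stage 1: 10 dB above 9.3 dBu, reduced 2.5:1 to 4 dB above → 13.3 dBu.
Stage 2: 6.3 dB above 7 dBu, reduced 12:1 to 0.525 dB above → 7.525 dBu.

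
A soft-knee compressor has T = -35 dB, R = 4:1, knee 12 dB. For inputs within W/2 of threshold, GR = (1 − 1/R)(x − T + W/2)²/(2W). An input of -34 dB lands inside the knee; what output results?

x − T + W/2 = -34 − (-35) + 6 = 7.
GR = (1 − 1/4) × 7² / 24 = 0.75 × 49 / 24 = 1.53125 dB.
Output = -34 − 1.53125 = -35.53125 dB.

-35.53125 dB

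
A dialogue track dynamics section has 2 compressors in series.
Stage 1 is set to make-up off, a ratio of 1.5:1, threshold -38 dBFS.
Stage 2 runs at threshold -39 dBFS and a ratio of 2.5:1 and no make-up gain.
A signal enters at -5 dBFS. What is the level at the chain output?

Stage 1: -5 dBFS is 33 dB over -38 dBFS; at 1.5:1 that becomes 22 dB over, giving -16 dBFS.
Stage 2: overshoot 23 dB → 23/2.5 = 9.2 dB → -29.8 dBFS.

-29.8 dBFS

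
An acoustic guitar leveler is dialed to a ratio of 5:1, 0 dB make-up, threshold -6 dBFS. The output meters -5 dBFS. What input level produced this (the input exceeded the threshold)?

The compressed level sits -5 − (-6) = 1 dB over threshold.
Input overshoot = R × output overshoot = 5 dB → input = -6 + 5 = -1 dBFS.

-1 dBFS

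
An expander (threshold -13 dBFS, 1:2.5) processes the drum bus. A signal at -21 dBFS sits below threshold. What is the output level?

Below threshold, a 1:2.5 expander applies gain = (2.5−1)×(T − x) of attenuation.
(2.5−1) × 8 = 12 dB, so output = -21 − 12 = -33 dBFS.

-33 dBFS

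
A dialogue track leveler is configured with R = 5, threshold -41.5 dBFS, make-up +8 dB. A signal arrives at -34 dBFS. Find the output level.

-34 dBFS sits 7.5 dB over threshold.
The 7.5 dB excess becomes 1.5 dB after 5:1 reduction.
Output = -41.5 + 1.5 = -40 dBFS; make-up adds 8 dB, giving -32 dBFS.

-32 dBFS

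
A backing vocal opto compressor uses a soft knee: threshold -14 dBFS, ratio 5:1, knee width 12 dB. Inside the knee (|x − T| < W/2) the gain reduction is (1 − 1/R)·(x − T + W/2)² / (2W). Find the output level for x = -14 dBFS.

-15.2 dBFS

x − T + W/2 = -14 − (-14) + 6 = 6.
GR = (1 − 1/5) × 6² / 24 = 0.8 × 36 / 24 = 1.2 dB.
Output = -14 − 1.2 = -15.2 dBFS.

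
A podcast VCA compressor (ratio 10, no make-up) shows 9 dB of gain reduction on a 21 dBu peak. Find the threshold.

11 dBu

Gain reduction = 21 − 12 = 9 dB; output overshoot = GR / (R − 1) = 9 / 9 = 1 dB.
Threshold = output − output overshoot = 12 − 1 = 11 dBu.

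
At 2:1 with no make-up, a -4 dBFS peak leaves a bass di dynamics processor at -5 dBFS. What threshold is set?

Input is 2 dB above T (since output overshoot × R = input overshoot: (-5 − T)·2 = -4 − T gives T = -6 dBFS).
Check: -6 + (-4 − (-6))/2 = -6 + 1 = -5 dBFS. ✓

-6 dBFS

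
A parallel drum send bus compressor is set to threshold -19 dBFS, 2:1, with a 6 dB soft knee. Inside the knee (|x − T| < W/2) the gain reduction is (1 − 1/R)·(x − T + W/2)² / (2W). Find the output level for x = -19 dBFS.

x − T + W/2 = -19 − (-19) + 3 = 3.
GR = (1 − 1/2) × 3² / 12 = 0.5 × 9 / 12 = 0.375 dB.
Output = -19 − 0.375 = -19.375 dBFS.

-19.375 dBFS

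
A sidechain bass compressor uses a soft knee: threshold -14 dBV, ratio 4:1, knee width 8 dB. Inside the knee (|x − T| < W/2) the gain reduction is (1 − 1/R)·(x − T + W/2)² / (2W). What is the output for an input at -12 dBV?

-13.6875 dBV

x − T + W/2 = -12 − (-14) + 4 = 6.
GR = (1 − 1/4) × 6² / 16 = 0.75 × 36 / 16 = 1.6875 dB.
Output = -12 − 1.6875 = -13.6875 dBV.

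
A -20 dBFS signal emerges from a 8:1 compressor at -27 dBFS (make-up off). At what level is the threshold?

Input is 8 dB above T (since output overshoot × R = input overshoot: (-27 − T)·8 = -20 − T gives T = -28 dBFS).
Check: -28 + (-20 − (-28))/8 = -28 + 1 = -27 dBFS. ✓

-28 dBFS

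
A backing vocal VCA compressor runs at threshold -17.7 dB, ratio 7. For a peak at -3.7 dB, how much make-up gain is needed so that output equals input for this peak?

Without make-up, output = threshold + overshoot/7 = -17.7 + 2 = -15.7 dB.
Gap to target: 12 dB.

12 dB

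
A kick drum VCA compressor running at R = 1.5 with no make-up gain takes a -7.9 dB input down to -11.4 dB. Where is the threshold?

Gain reduction = -7.9 − (-11.4) = 3.5 dB; output overshoot = GR / (R − 1) = 3.5 / 0.5 = 7 dB.
Threshold = output − output overshoot = -11.4 − 7 = -18.4 dB.

-18.4 dB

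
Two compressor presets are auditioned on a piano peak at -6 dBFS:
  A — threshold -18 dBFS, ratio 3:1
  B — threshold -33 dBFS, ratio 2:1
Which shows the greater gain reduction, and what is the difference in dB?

B, by 5.5 dB

A: GR = 12 − 12/3 = 8 dB.
B: GR = 27 − 27/2 = 13.5 dB.
Difference: 5.5 dB in favour of B.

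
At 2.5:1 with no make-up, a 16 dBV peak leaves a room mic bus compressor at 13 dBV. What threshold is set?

Let T be the threshold. Output overshoot = (input overshoot)/R, so 13 − T = (16 − T)/2.5.
2.5·(13 − T) = 16 − T → 1.5·T = 32.5 − 16 = 16.5.
T = 16.5/1.5 = 11 dBV.

11 dBV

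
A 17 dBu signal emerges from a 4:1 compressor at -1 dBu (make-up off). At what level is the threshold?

Let T be the threshold. Output overshoot = (input overshoot)/R, so -1 − T = (17 − T)/4.
4·(-1 − T) = 17 − T → 3·T = -4 − 17 = -21.
T = -21/3 = -7 dBu.

-7 dBu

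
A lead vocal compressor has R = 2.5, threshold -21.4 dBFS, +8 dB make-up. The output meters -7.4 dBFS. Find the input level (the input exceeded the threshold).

Before make-up, the level was -7.4 − 8 = -15.4 dBFS.
That's 6 dB above the -21.4 dBFS threshold.
Before 2.5:1 compression the overshoot was 6 × 2.5 = 15 dB, so input = -21.4 + 15 = -6.4 dBFS.

-6.4 dBFS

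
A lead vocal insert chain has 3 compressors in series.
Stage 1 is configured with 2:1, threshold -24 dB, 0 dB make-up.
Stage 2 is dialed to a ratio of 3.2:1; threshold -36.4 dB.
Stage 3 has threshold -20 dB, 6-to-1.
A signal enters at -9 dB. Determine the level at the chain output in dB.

Stage 1: overshoot 15 dB → 15/2 = 7.5 dB → -16.5 dB.
Stage 2: overshoot 19.9 dB → 19.9/3.2 = 6.21875 dB → -30.18125 dB.
Stage 3: -30.18125 dB ≤ -20 dB, so stage 3 doesn't engage; output -30.18125 dB.

-30.18125 dB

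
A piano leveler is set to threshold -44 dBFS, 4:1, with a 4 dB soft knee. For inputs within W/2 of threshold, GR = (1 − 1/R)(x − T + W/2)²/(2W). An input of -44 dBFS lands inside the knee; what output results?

-44.375 dBFS

x − T + W/2 = -44 − (-44) + 2 = 2.
GR = (1 − 1/4) × 2² / 8 = 0.75 × 4 / 8 = 0.375 dB.
Output = -44 − 0.375 = -44.375 dBFS.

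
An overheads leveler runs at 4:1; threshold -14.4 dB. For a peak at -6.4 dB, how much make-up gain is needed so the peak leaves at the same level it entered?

6 dB

Overshoot 8 dB → 8/4 = 2 dB after compression, so the compressed level is -14.4 + 2 = -12.4 dB.
Make-up = target − compressed = -6.4 − (-12.4) = 6 dB.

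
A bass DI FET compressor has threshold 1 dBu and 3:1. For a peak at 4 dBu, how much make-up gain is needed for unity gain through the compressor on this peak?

2 dB

The peak compresses to 1 + 3/3 = 2 dBu.
To reach 4 dBu requires 4 − 2 = 2 dB of make-up.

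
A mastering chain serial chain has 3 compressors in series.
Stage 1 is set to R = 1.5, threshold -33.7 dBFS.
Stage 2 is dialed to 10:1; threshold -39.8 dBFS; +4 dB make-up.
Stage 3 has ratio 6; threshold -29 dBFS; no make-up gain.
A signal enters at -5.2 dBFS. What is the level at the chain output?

Stage 1: overshoot 28.5 dB → 28.5/1.5 = 19 dB → -14.7 dBFS.
Stage 2: -14.7 dBFS is 25.1 dB over -39.8 dBFS; at 10:1 that becomes 2.51 dB over, giving -37.29 dBFS; +4 dB make-up → -33.29 dBFS.
Stage 3: -33.29 dBFS is at or below the -29 dBFS threshold — no compression; output -33.29 dBFS.

-33.29 dBFS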